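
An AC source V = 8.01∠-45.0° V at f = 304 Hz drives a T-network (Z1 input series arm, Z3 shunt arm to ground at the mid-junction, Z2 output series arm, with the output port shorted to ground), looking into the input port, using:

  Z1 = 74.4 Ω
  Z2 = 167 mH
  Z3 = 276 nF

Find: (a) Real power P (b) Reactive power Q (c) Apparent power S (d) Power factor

Step 1 — Angular frequency: ω = 2π·f = 2π·304 = 1910 rad/s.
Step 2 — Component impedances:
  Z1: Z = R = 74.4 Ω
  Z2: Z = jωL = j·1910·0.167 = 0 + j319 Ω
  Z3: Z = 1/(jωC) = -j/(ω·C) = 0 - j1897 Ω
Step 3 — With the output port shorted to ground, the output series arm Z2 runs from the junction to ground; the shunt arm Z3 also runs from the junction to ground. They appear in parallel: Z3 || Z2 = 0 + j383.5 Ω.
Step 4 — Series with input arm Z1: Z_in = Z1 + (Z3 || Z2) = 74.4 + j383.5 Ω = 390.6∠79.0° Ω.
Step 5 — Source phasor: V = 8.01∠-45.0° V = 5.664 - j5.664 V.
Step 6 — Current: I = V / Z = -0.01147 - j0.017 A = 0.02051∠-124.0° A.
Step 7 — Complex power: S = V·I* = 0.03128 + j0.1612 VA.
Step 8 — Real power: P = Re(S) = 0.03128 W.
Step 9 — Reactive power: Q = Im(S) = 0.1612 VAR.
Step 10 — Apparent power: |S| = 0.1643 VA.
Step 11 — Power factor: PF = P/|S| = 0.1905 (lagging).

(a) P = 0.03128 W  (b) Q = 0.1612 VAR  (c) S = 0.1643 VA  (d) PF = 0.1905 (lagging)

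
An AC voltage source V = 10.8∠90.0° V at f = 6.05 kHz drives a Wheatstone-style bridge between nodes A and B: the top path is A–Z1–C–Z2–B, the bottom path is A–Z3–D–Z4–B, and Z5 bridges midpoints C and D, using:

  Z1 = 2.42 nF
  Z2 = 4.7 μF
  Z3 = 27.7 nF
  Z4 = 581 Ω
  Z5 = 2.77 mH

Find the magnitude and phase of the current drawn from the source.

Step 1 — Angular frequency: ω = 2π·f = 2π·6050 = 3.801e+04 rad/s.
Step 2 — Component impedances:
  Z1: Z = 1/(jωC) = -j/(ω·C) = 0 - j1.087e+04 Ω
  Z2: Z = 1/(jωC) = -j/(ω·C) = 0 - j5.597 Ω
  Z3: Z = 1/(jωC) = -j/(ω·C) = 0 - j949.7 Ω
  Z4: Z = R = 581 Ω
  Z5: Z = jωL = j·3.801e+04·0.00277 = 0 + j105.3 Ω
Step 3 — Bridge requires nodal analysis (the Z5 bridge couples midpoints C and D, so the two paths cannot be reduced to a simple series/parallel combination). Setting node B to ground and injecting 1 A at node A, the 3-node admittance system at A, C, D solves to V_A = Z_AB = 14.18 - j791.6 Ω = 791.7∠-89.0° Ω.
Step 4 — Source phasor: V = 10.8∠90.0° V = 0 + j10.8 V.
Step 5 — Ohm's law: I = V / Z_total = (0 + j10.8) / (14.18 - j791.6) = -0.01364 + j0.0002443 A.
Step 6 — Convert to polar: |I| = 0.01364 A, ∠I = 179.0°.

I = 0.01364∠179.0° A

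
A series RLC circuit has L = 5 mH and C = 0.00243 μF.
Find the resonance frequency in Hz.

Step 1 — Resonance condition Im(Z)=0 gives ω₀ = 1/√(LC).
Step 2 — ω₀ = 1/√(0.005·2.43e-09) = 2.869e+05 rad/s.
Step 3 — f₀ = ω₀/(2π) = 4.566e+04 Hz.

f₀ = 4.566e+04 Hz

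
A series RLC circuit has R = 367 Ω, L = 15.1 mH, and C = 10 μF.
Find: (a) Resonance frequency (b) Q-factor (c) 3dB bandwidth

Step 1 — Resonance: ω₀ = 1/√(LC) = 1/√(0.0151·1e-05) = 2573 rad/s.
Step 2 — f₀ = ω₀/(2π) = 409.6 Hz.
Step 3 — Series Q: Q = ω₀L/R = 2573·0.0151/367 = 0.1059.
Step 4 — Bandwidth: Δω = ω₀/Q = 2.43e+04 rad/s; BW = Δω/(2π) = 3868 Hz.

(a) f₀ = 409.6 Hz  (b) Q = 0.1059  (c) BW = 3868 Hz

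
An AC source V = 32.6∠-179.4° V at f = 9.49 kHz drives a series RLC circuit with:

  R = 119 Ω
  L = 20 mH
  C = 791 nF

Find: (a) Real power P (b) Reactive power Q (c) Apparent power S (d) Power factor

Step 1 — Angular frequency: ω = 2π·f = 2π·9490 = 5.963e+04 rad/s.
Step 2 — Component impedances:
  R: Z = R = 119 Ω
  L: Z = jωL = j·5.963e+04·0.02 = 0 + j1193 Ω
  C: Z = 1/(jωC) = -j/(ω·C) = 0 - j21.2 Ω
Step 3 — Series combination: Z_total = R + L + C = 119 + j1171 Ω = 1177∠84.2° Ω.
Step 4 — Source phasor: V = 32.6∠-179.4° V = -32.6 - j0.3414 V.
Step 5 — Current: I = V / Z = -0.003087 + j0.02752 A = 0.02769∠96.4° A.
Step 6 — Complex power: S = V·I* = 0.09123 + j0.898 VA.
Step 7 — Real power: P = Re(S) = 0.09123 W.
Step 8 — Reactive power: Q = Im(S) = 0.898 VAR.
Step 9 — Apparent power: |S| = 0.9027 VA.
Step 10 — Power factor: PF = P/|S| = 0.1011 (lagging).

(a) P = 0.09123 W  (b) Q = 0.898 VAR  (c) S = 0.9027 VA  (d) PF = 0.1011 (lagging)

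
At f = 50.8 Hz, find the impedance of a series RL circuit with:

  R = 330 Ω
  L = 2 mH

Step 1 — Angular frequency: ω = 2π·f = 2π·50.8 = 319.2 rad/s.
Step 2 — Component impedances:
  R: Z = R = 330 Ω
  L: Z = jωL = j·319.2·0.002 = 0 + j0.6384 Ω
Step 3 — Series combination: Z_total = R + L = 330 + j0.6384 Ω = 330∠0.1° Ω.

Z = 330 + j0.6384 Ω = 330∠0.1° Ω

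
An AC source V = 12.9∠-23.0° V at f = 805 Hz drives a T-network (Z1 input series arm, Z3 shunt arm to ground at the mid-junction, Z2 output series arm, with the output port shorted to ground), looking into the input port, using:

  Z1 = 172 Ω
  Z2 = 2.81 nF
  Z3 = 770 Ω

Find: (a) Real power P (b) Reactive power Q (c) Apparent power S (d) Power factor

Step 1 — Angular frequency: ω = 2π·f = 2π·805 = 5058 rad/s.
Step 2 — Component impedances:
  Z1: Z = R = 172 Ω
  Z2: Z = 1/(jωC) = -j/(ω·C) = 0 - j7.036e+04 Ω
  Z3: Z = R = 770 Ω
Step 3 — With the output port shorted to ground, the output series arm Z2 runs from the junction to ground; the shunt arm Z3 also runs from the junction to ground. They appear in parallel: Z3 || Z2 = 769.9 - j8.426 Ω.
Step 4 — Series with input arm Z1: Z_in = Z1 + (Z3 || Z2) = 941.9 - j8.426 Ω = 941.9∠-0.5° Ω.
Step 5 — Source phasor: V = 12.9∠-23.0° V = 11.87 - j5.04 V.
Step 6 — Current: I = V / Z = 0.01265 - j0.005238 A = 0.0137∠-22.5° A.
Step 7 — Complex power: S = V·I* = 0.1767 - j0.00158 VA.
Step 8 — Real power: P = Re(S) = 0.1767 W.
Step 9 — Reactive power: Q = Im(S) = -0.00158 VAR.
Step 10 — Apparent power: |S| = 0.1767 VA.
Step 11 — Power factor: PF = P/|S| = 1 (leading).

(a) P = 0.1767 W  (b) Q = -0.00158 VAR  (c) S = 0.1767 VA  (d) PF = 1 (leading)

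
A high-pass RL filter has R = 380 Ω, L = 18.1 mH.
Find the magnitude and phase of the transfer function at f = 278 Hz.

Step 1 — Angular frequency: ω = 2π·278 = 1747 rad/s.
Step 2 — Transfer function: H(jω) = jωL/(R + jωL).
Step 3 — Numerator jωL = j·31.62; denominator R + jωL = 380 + j31.62.
Step 4 — H = 0.006875 + j0.08263.
Step 5 — Magnitude: |H| = 0.08291 (-21.6 dB); phase: φ = 85.2°.

|H| = 0.08291 (-21.6 dB), φ = 85.2°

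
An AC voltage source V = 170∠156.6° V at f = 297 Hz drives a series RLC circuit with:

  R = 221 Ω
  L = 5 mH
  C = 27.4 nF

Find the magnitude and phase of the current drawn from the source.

Step 1 — Angular frequency: ω = 2π·f = 2π·297 = 1866 rad/s.
Step 2 — Component impedances:
  R: Z = R = 221 Ω
  L: Z = jωL = j·1866·0.005 = 0 + j9.331 Ω
  C: Z = 1/(jωC) = -j/(ω·C) = 0 - j1.956e+04 Ω
Step 3 — Series combination: Z_total = R + L + C = 221 - j1.955e+04 Ω = 1.955e+04∠-89.4° Ω.
Step 4 — Source phasor: V = 170∠156.6° V = -156 + j67.52 V.
Step 5 — Ohm's law: I = V / Z_total = (-156 + j67.52) / (221 - j1.955e+04) = -0.003544 - j0.007941 A.
Step 6 — Convert to polar: |I| = 0.008696 A, ∠I = -114.0°.

I = 0.008696∠-114.0° A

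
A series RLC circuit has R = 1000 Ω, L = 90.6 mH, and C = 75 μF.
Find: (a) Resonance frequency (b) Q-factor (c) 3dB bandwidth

Step 1 — Resonance: ω₀ = 1/√(LC) = 1/√(0.0906·7.5e-05) = 383.6 rad/s.
Step 2 — f₀ = ω₀/(2π) = 61.06 Hz.
Step 3 — Series Q: Q = ω₀L/R = 383.6·0.0906/1000 = 0.03476.
Step 4 — Bandwidth: Δω = ω₀/Q = 1.104e+04 rad/s; BW = Δω/(2π) = 1757 Hz.

(a) f₀ = 61.06 Hz  (b) Q = 0.03476  (c) BW = 1757 Hz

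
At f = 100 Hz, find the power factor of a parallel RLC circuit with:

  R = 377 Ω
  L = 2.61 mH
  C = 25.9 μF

Step 1 — Angular frequency: ω = 2π·f = 2π·100 = 628.3 rad/s.
Step 2 — Component impedances:
  R: Z = R = 377 Ω
  L: Z = jωL = j·628.3·0.00261 = 0 + j1.64 Ω
  C: Z = 1/(jωC) = -j/(ω·C) = 0 - j61.45 Ω
Step 3 — Parallel combination: 1/Z_total = 1/R + 1/L + 1/C; Z_total = 0.00753 + j1.685 Ω = 1.685∠89.7° Ω.
Step 4 — Power factor: PF = cos(φ) = Re(Z)/|Z| = 0.00753/1.685 = 0.004469.
Step 5 — Type: Im(Z) = 1.685 ⇒ lagging (phase φ = 89.7°).

PF = 0.004469 (lagging, φ = 89.7°)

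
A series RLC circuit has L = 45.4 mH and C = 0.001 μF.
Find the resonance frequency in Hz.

Step 1 — Resonance condition Im(Z)=0 gives ω₀ = 1/√(LC).
Step 2 — ω₀ = 1/√(0.0454·1e-09) = 1.484e+05 rad/s.
Step 3 — f₀ = ω₀/(2π) = 2.362e+04 Hz.

f₀ = 2.362e+04 Hz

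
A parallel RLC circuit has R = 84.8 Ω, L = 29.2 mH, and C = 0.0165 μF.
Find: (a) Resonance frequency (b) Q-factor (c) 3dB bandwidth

Step 1 — Resonance: ω₀ = 1/√(LC) = 1/√(0.0292·1.65e-08) = 4.556e+04 rad/s.
Step 2 — f₀ = ω₀/(2π) = 7251 Hz.
Step 3 — Parallel Q: Q = R/(ω₀L) = 84.8/(4.556e+04·0.0292) = 0.06375.
Step 4 — Bandwidth: Δω = ω₀/Q = 7.147e+05 rad/s; BW = Δω/(2π) = 1.137e+05 Hz.

(a) f₀ = 7251 Hz  (b) Q = 0.06375  (c) BW = 1.137e+05 Hz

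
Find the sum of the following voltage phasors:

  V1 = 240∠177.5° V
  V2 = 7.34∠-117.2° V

Step 1 — Convert each phasor to rectangular form:
  V1 = 240·(cos(177.5°) + j·sin(177.5°)) = -239.8 + j10.47 V
  V2 = 7.34·(cos(-117.2°) + j·sin(-117.2°)) = -3.355 - j6.528 V
Step 2 — Sum components: V_total = -243.1 + j3.94 V.
Step 3 — Convert to polar: |V_total| = 243.2 V, ∠V_total = 179.1°.

V_total = 243.2∠179.1° V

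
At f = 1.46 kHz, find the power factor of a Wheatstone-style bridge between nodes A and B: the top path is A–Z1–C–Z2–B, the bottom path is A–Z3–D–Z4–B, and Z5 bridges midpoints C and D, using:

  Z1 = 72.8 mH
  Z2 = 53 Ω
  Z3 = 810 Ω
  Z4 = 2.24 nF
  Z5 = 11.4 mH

Step 1 — Angular frequency: ω = 2π·f = 2π·1460 = 9173 rad/s.
Step 2 — Component impedances:
  Z1: Z = jωL = j·9173·0.0728 = 0 + j667.8 Ω
  Z2: Z = R = 53 Ω
  Z3: Z = R = 810 Ω
  Z4: Z = 1/(jωC) = -j/(ω·C) = 0 - j4.867e+04 Ω
  Z5: Z = jωL = j·9173·0.0114 = 0 + j104.6 Ω
Step 3 — Bridge requires nodal analysis (the Z5 bridge couples midpoints C and D, so the two paths cannot be reduced to a simple series/parallel combination). Setting node B to ground and injecting 1 A at node A, the 3-node admittance system at A, C, D solves to V_A = Z_AB = 341.4 + j392.9 Ω = 520.5∠49.0° Ω.
Step 4 — Power factor: PF = cos(φ) = Re(Z)/|Z| = 341.4/520.5 = 0.6559.
Step 5 — Type: Im(Z) = 392.9 ⇒ lagging (phase φ = 49.0°).

PF = 0.6559 (lagging, φ = 49.0°)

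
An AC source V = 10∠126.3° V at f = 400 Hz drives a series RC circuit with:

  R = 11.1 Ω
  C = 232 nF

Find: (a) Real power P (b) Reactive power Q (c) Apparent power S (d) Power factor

Step 1 — Angular frequency: ω = 2π·f = 2π·400 = 2513 rad/s.
Step 2 — Component impedances:
  R: Z = R = 11.1 Ω
  C: Z = 1/(jωC) = -j/(ω·C) = 0 - j1715 Ω
Step 3 — Series combination: Z_total = R + C = 11.1 - j1715 Ω = 1715∠-89.6° Ω.
Step 4 — Source phasor: V = 10∠126.3° V = -5.92 + j8.059 V.
Step 5 — Current: I = V / Z = -0.004721 - j0.003421 A = 0.005831∠-144.1° A.
Step 6 — Complex power: S = V·I* = 0.0003774 - j0.05831 VA.
Step 7 — Real power: P = Re(S) = 0.0003774 W.
Step 8 — Reactive power: Q = Im(S) = -0.05831 VAR.
Step 9 — Apparent power: |S| = 0.05831 VA.
Step 10 — Power factor: PF = P/|S| = 0.006472 (leading).

(a) P = 0.0003774 W  (b) Q = -0.05831 VAR  (c) S = 0.05831 VA  (d) PF = 0.006472 (leading)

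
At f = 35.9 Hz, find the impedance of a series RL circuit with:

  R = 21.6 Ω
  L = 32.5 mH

Step 1 — Angular frequency: ω = 2π·f = 2π·35.9 = 225.6 rad/s.
Step 2 — Component impedances:
  R: Z = R = 21.6 Ω
  L: Z = jωL = j·225.6·0.0325 = 0 + j7.331 Ω
Step 3 — Series combination: Z_total = R + L = 21.6 + j7.331 Ω = 22.81∠18.7° Ω.

Z = 21.6 + j7.331 Ω = 22.81∠18.7° Ω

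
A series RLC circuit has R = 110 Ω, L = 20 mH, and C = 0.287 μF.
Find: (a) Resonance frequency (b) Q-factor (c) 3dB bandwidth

Step 1 — Resonance: ω₀ = 1/√(LC) = 1/√(0.02·2.87e-07) = 1.32e+04 rad/s.
Step 2 — f₀ = ω₀/(2π) = 2101 Hz.
Step 3 — Series Q: Q = ω₀L/R = 1.32e+04·0.02/110 = 2.4.
Step 4 — Bandwidth: Δω = ω₀/Q = 5500 rad/s; BW = Δω/(2π) = 875.4 Hz.

(a) f₀ = 2101 Hz  (b) Q = 2.4  (c) BW = 875.4 Hz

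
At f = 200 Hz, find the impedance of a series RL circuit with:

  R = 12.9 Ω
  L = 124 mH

Step 1 — Angular frequency: ω = 2π·f = 2π·200 = 1257 rad/s.
Step 2 — Component impedances:
  R: Z = R = 12.9 Ω
  L: Z = jωL = j·1257·0.124 = 0 + j155.8 Ω
Step 3 — Series combination: Z_total = R + L = 12.9 + j155.8 Ω = 156.4∠85.3° Ω.

Z = 12.9 + j155.8 Ω = 156.4∠85.3° Ω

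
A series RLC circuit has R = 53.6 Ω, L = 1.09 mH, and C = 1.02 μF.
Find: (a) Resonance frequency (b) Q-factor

Step 1 — Resonance condition Im(Z)=0 gives ω₀ = 1/√(LC).
Step 2 — ω₀ = 1/√(0.00109·1.02e-06) = 2.999e+04 rad/s.
Step 3 — f₀ = ω₀/(2π) = 4773 Hz.
Step 4 — Series Q: Q = ω₀L/R = 2.999e+04·0.00109/53.6 = 0.6099.

(a) f₀ = 4773 Hz  (b) Q = 0.6099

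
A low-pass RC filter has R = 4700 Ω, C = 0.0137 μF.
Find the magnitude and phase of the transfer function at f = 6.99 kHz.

Step 1 — Angular frequency: ω = 2π·6990 = 4.392e+04 rad/s.
Step 2 — Transfer function: H(jω) = 1/(1 + jωRC).
Step 3 — Denominator: 1 + jωRC = 1 + j·4.392e+04·4700·1.37e-08 = 1 + j2.828.
Step 4 — H = 0.1111 - j0.3143.
Step 5 — Magnitude: |H| = 0.3334 (-9.5 dB); phase: φ = -70.5°.

|H| = 0.3334 (-9.5 dB), φ = -70.5°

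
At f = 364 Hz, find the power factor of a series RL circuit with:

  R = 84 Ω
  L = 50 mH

Step 1 — Angular frequency: ω = 2π·f = 2π·364 = 2287 rad/s.
Step 2 — Component impedances:
  R: Z = R = 84 Ω
  L: Z = jωL = j·2287·0.05 = 0 + j114.4 Ω
Step 3 — Series combination: Z_total = R + L = 84 + j114.4 Ω = 141.9∠53.7° Ω.
Step 4 — Power factor: PF = cos(φ) = Re(Z)/|Z| = 84/141.9 = 0.592.
Step 5 — Type: Im(Z) = 114.4 ⇒ lagging (phase φ = 53.7°).

PF = 0.592 (lagging, φ = 53.7°)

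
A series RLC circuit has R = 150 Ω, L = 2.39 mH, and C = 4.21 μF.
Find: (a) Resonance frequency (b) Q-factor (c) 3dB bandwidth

Step 1 — Resonance condition Im(Z)=0 gives ω₀ = 1/√(LC).
Step 2 — ω₀ = 1/√(0.00239·4.21e-06) = 9969 rad/s.
Step 3 — f₀ = ω₀/(2π) = 1587 Hz.
Step 4 — Series Q: Q = ω₀L/R = 9969·0.00239/150 = 0.1588.
Step 5 — 3dB bandwidth: Δω = ω₀/Q = 6.276e+04 rad/s; BW = Δω/(2π) = 9989 Hz.

(a) f₀ = 1587 Hz  (b) Q = 0.1588  (c) BW = 9989 Hz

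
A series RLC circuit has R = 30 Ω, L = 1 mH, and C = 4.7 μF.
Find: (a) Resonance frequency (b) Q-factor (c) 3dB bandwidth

Step 1 — Resonance: ω₀ = 1/√(LC) = 1/√(0.001·4.7e-06) = 1.459e+04 rad/s.
Step 2 — f₀ = ω₀/(2π) = 2322 Hz.
Step 3 — Series Q: Q = ω₀L/R = 1.459e+04·0.001/30 = 0.4862.
Step 4 — Bandwidth: Δω = ω₀/Q = 3e+04 rad/s; BW = Δω/(2π) = 4775 Hz.

(a) f₀ = 2322 Hz  (b) Q = 0.4862  (c) BW = 4775 Hz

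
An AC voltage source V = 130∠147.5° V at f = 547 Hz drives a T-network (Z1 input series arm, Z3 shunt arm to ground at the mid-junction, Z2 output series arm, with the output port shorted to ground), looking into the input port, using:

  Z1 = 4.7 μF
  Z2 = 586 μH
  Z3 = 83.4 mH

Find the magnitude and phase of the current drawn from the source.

Step 1 — Angular frequency: ω = 2π·f = 2π·547 = 3437 rad/s.
Step 2 — Component impedances:
  Z1: Z = 1/(jωC) = -j/(ω·C) = 0 - j61.91 Ω
  Z2: Z = jωL = j·3437·0.000586 = 0 + j2.014 Ω
  Z3: Z = jωL = j·3437·0.0834 = 0 + j286.6 Ω
Step 3 — With the output port shorted to ground, the output series arm Z2 runs from the junction to ground; the shunt arm Z3 also runs from the junction to ground. They appear in parallel: Z3 || Z2 = 0 + j2 Ω.
Step 4 — Series with input arm Z1: Z_in = Z1 + (Z3 || Z2) = 0 - j59.91 Ω = 59.91∠-90.0° Ω.
Step 5 — Source phasor: V = 130∠147.5° V = -109.6 + j69.85 V.
Step 6 — Ohm's law: I = V / Z_total = (-109.6 + j69.85) / (0 - j59.91) = -1.166 - j1.83 A.
Step 7 — Convert to polar: |I| = 2.17 A, ∠I = -122.5°.

I = 2.17∠-122.5° A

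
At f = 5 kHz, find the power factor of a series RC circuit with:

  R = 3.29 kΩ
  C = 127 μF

Step 1 — Angular frequency: ω = 2π·f = 2π·5000 = 3.142e+04 rad/s.
Step 2 — Component impedances:
  R: Z = R = 3290 Ω
  C: Z = 1/(jωC) = -j/(ω·C) = 0 - j0.2506 Ω
Step 3 — Series combination: Z_total = R + C = 3290 - j0.2506 Ω = 3290∠-0.0° Ω.
Step 4 — Power factor: PF = cos(φ) = Re(Z)/|Z| = 3290/3290 = 1.
Step 5 — Type: Im(Z) = -0.2506 ⇒ leading (phase φ = -0.0°).

PF = 1 (leading, φ = -0.0°)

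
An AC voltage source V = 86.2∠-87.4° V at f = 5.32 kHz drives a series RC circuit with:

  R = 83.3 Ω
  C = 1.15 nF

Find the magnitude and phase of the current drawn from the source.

Step 1 — Angular frequency: ω = 2π·f = 2π·5320 = 3.343e+04 rad/s.
Step 2 — Component impedances:
  R: Z = R = 83.3 Ω
  C: Z = 1/(jωC) = -j/(ω·C) = 0 - j2.601e+04 Ω
Step 3 — Series combination: Z_total = R + C = 83.3 - j2.601e+04 Ω = 2.601e+04∠-89.8° Ω.
Step 4 — Source phasor: V = 86.2∠-87.4° V = 3.91 - j86.11 V.
Step 5 — Ohm's law: I = V / Z_total = (3.91 - j86.11) / (83.3 - j2.601e+04) = 0.003311 + j0.0001397 A.
Step 6 — Convert to polar: |I| = 0.003314 A, ∠I = 2.4°.

I = 0.003314∠2.4° A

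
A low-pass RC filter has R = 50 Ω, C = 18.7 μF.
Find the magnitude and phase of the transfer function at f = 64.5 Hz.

Step 1 — Angular frequency: ω = 2π·64.5 = 405.3 rad/s.
Step 2 — Transfer function: H(jω) = 1/(1 + jωRC).
Step 3 — Denominator: 1 + jωRC = 1 + j·405.3·50·1.87e-05 = 1 + j0.3789.
Step 4 — H = 0.8744 - j0.3313.
Step 5 — Magnitude: |H| = 0.9351 (-0.6 dB); phase: φ = -20.8°.

|H| = 0.9351 (-0.6 dB), φ = -20.8°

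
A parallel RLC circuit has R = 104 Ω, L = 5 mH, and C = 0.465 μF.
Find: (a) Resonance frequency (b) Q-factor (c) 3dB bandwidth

Step 1 — Resonance: ω₀ = 1/√(LC) = 1/√(0.005·4.65e-07) = 2.074e+04 rad/s.
Step 2 — f₀ = ω₀/(2π) = 3301 Hz.
Step 3 — Parallel Q: Q = R/(ω₀L) = 104/(2.074e+04·0.005) = 1.003.
Step 4 — Bandwidth: Δω = ω₀/Q = 2.068e+04 rad/s; BW = Δω/(2π) = 3291 Hz.

(a) f₀ = 3301 Hz  (b) Q = 1.003  (c) BW = 3291 Hz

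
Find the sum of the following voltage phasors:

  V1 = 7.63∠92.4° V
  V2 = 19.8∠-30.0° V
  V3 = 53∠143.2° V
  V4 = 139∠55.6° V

Step 1 — Convert each phasor to rectangular form:
  V1 = 7.63·(cos(92.4°) + j·sin(92.4°)) = -0.3195 + j7.623 V
  V2 = 19.8·(cos(-30.0°) + j·sin(-30.0°)) = 17.15 - j9.9 V
  V3 = 53·(cos(143.2°) + j·sin(143.2°)) = -42.44 + j31.75 V
  V4 = 139·(cos(55.6°) + j·sin(55.6°)) = 78.53 + j114.7 V
Step 2 — Sum components: V_total = 52.92 + j144.2 V.
Step 3 — Convert to polar: |V_total| = 153.6 V, ∠V_total = 69.8°.

V_total = 153.6∠69.8° V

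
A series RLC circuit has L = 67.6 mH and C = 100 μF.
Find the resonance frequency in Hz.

Step 1 — Resonance condition Im(Z)=0 gives ω₀ = 1/√(LC).
Step 2 — ω₀ = 1/√(0.0676·0.0001) = 384.6 rad/s.
Step 3 — f₀ = ω₀/(2π) = 61.21 Hz.

f₀ = 61.21 Hz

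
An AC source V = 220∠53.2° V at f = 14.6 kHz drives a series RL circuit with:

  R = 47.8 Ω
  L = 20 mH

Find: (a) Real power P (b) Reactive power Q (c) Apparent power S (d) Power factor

Step 1 — Angular frequency: ω = 2π·f = 2π·1.46e+04 = 9.173e+04 rad/s.
Step 2 — Component impedances:
  R: Z = R = 47.8 Ω
  L: Z = jωL = j·9.173e+04·0.02 = 0 + j1835 Ω
Step 3 — Series combination: Z_total = R + L = 47.8 + j1835 Ω = 1835∠88.5° Ω.
Step 4 — Source phasor: V = 220∠53.2° V = 131.8 + j176.2 V.
Step 5 — Current: I = V / Z = 0.09782 - j0.06928 A = 0.1199∠-35.3° A.
Step 6 — Complex power: S = V·I* = 0.6868 + j26.36 VA.
Step 7 — Real power: P = Re(S) = 0.6868 W.
Step 8 — Reactive power: Q = Im(S) = 26.36 VAR.
Step 9 — Apparent power: |S| = 26.37 VA.
Step 10 — Power factor: PF = P/|S| = 0.02604 (lagging).

(a) P = 0.6868 W  (b) Q = 26.36 VAR  (c) S = 26.37 VA  (d) PF = 0.02604 (lagging)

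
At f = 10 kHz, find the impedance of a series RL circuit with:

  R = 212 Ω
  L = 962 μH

Step 1 — Angular frequency: ω = 2π·f = 2π·1e+04 = 6.283e+04 rad/s.
Step 2 — Component impedances:
  R: Z = R = 212 Ω
  L: Z = jωL = j·6.283e+04·0.000962 = 0 + j60.44 Ω
Step 3 — Series combination: Z_total = R + L = 212 + j60.44 Ω = 220.4∠15.9° Ω.

Z = 212 + j60.44 Ω = 220.4∠15.9° Ω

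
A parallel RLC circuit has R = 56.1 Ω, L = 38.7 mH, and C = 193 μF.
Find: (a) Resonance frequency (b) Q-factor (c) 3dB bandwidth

Step 1 — Resonance: ω₀ = 1/√(LC) = 1/√(0.0387·0.000193) = 365.9 rad/s.
Step 2 — f₀ = ω₀/(2π) = 58.24 Hz.
Step 3 — Parallel Q: Q = R/(ω₀L) = 56.1/(365.9·0.0387) = 3.962.
Step 4 — Bandwidth: Δω = ω₀/Q = 92.36 rad/s; BW = Δω/(2π) = 14.7 Hz.

(a) f₀ = 58.24 Hz  (b) Q = 3.962  (c) BW = 14.7 Hz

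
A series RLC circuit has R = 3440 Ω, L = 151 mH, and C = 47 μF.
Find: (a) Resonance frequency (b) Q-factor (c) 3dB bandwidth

Step 1 — Resonance: ω₀ = 1/√(LC) = 1/√(0.151·4.7e-05) = 375.4 rad/s.
Step 2 — f₀ = ω₀/(2π) = 59.74 Hz.
Step 3 — Series Q: Q = ω₀L/R = 375.4·0.151/3440 = 0.01648.
Step 4 — Bandwidth: Δω = ω₀/Q = 2.278e+04 rad/s; BW = Δω/(2π) = 3626 Hz.

(a) f₀ = 59.74 Hz  (b) Q = 0.01648  (c) BW = 3626 Hz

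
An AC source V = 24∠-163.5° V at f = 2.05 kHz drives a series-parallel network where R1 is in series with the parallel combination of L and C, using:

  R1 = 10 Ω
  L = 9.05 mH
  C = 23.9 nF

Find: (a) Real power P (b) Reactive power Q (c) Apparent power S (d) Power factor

Step 1 — Angular frequency: ω = 2π·f = 2π·2050 = 1.288e+04 rad/s.
Step 2 — Component impedances:
  R1: Z = R = 10 Ω
  L: Z = jωL = j·1.288e+04·0.00905 = 0 + j116.6 Ω
  C: Z = 1/(jωC) = -j/(ω·C) = 0 - j3248 Ω
Step 3 — Parallel branch: L || C = 1/(1/L + 1/C) = 0 + j120.9 Ω.
Step 4 — Series with R1: Z_total = R1 + (L || C) = 10 + j120.9 Ω = 121.3∠85.3° Ω.
Step 5 — Source phasor: V = 24∠-163.5° V = -23.01 - j6.816 V.
Step 6 — Current: I = V / Z = -0.07163 + j0.1844 A = 0.1978∠111.2° A.
Step 7 — Complex power: S = V·I* = 0.3913 + j4.732 VA.
Step 8 — Real power: P = Re(S) = 0.3913 W.
Step 9 — Reactive power: Q = Im(S) = 4.732 VAR.
Step 10 — Apparent power: |S| = 4.748 VA.
Step 11 — Power factor: PF = P/|S| = 0.08243 (lagging).

(a) P = 0.3913 W  (b) Q = 4.732 VAR  (c) S = 4.748 VA  (d) PF = 0.08243 (lagging)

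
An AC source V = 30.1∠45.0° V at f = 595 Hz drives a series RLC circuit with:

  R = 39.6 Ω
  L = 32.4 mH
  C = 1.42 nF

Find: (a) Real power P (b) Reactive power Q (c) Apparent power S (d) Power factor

Step 1 — Angular frequency: ω = 2π·f = 2π·595 = 3738 rad/s.
Step 2 — Component impedances:
  R: Z = R = 39.6 Ω
  L: Z = jωL = j·3738·0.0324 = 0 + j121.1 Ω
  C: Z = 1/(jωC) = -j/(ω·C) = 0 - j1.884e+05 Ω
Step 3 — Series combination: Z_total = R + L + C = 39.6 - j1.883e+05 Ω = 1.883e+05∠-90.0° Ω.
Step 4 — Source phasor: V = 30.1∠45.0° V = 21.28 + j21.28 V.
Step 5 — Current: I = V / Z = -0.000113 + j0.0001131 A = 0.0001599∠135.0° A.
Step 6 — Complex power: S = V·I* = 1.012e-06 - j0.004813 VA.
Step 7 — Real power: P = Re(S) = 1.012e-06 W.
Step 8 — Reactive power: Q = Im(S) = -0.004813 VAR.
Step 9 — Apparent power: |S| = 0.004813 VA.
Step 10 — Power factor: PF = P/|S| = 0.0002104 (leading).

(a) P = 1.012e-06 W  (b) Q = -0.004813 VAR  (c) S = 0.004813 VA  (d) PF = 0.0002104 (leading)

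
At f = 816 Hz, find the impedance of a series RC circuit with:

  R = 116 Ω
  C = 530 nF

Step 1 — Angular frequency: ω = 2π·f = 2π·816 = 5127 rad/s.
Step 2 — Component impedances:
  R: Z = R = 116 Ω
  C: Z = 1/(jωC) = -j/(ω·C) = 0 - j368 Ω
Step 3 — Series combination: Z_total = R + C = 116 - j368 Ω = 385.9∠-72.5° Ω.

Z = 116 - j368 Ω = 385.9∠-72.5° Ω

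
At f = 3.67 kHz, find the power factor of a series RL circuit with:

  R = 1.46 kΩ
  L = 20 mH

Step 1 — Angular frequency: ω = 2π·f = 2π·3670 = 2.306e+04 rad/s.
Step 2 — Component impedances:
  R: Z = R = 1460 Ω
  L: Z = jωL = j·2.306e+04·0.02 = 0 + j461.2 Ω
Step 3 — Series combination: Z_total = R + L = 1460 + j461.2 Ω = 1531∠17.5° Ω.
Step 4 — Power factor: PF = cos(φ) = Re(Z)/|Z| = 1460/1531 = 0.9536.
Step 5 — Type: Im(Z) = 461.2 ⇒ lagging (phase φ = 17.5°).

PF = 0.9536 (lagging, φ = 17.5°)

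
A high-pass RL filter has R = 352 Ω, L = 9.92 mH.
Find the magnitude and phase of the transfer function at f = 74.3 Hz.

Step 1 — Angular frequency: ω = 2π·74.3 = 466.8 rad/s.
Step 2 — Transfer function: H(jω) = jωL/(R + jωL).
Step 3 — Numerator jωL = j·4.631; denominator R + jωL = 352 + j4.631.
Step 4 — H = 0.0001731 + j0.01315.
Step 5 — Magnitude: |H| = 0.01316 (-37.6 dB); phase: φ = 89.2°.

|H| = 0.01316 (-37.6 dB), φ = 89.2°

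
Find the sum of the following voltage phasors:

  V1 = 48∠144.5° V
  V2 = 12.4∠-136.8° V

Step 1 — Convert each phasor to rectangular form:
  V1 = 48·(cos(144.5°) + j·sin(144.5°)) = -39.08 + j27.87 V
  V2 = 12.4·(cos(-136.8°) + j·sin(-136.8°)) = -9.039 - j8.488 V
Step 2 — Sum components: V_total = -48.12 + j19.39 V.
Step 3 — Convert to polar: |V_total| = 51.87 V, ∠V_total = 158.1°.

V_total = 51.87∠158.1° V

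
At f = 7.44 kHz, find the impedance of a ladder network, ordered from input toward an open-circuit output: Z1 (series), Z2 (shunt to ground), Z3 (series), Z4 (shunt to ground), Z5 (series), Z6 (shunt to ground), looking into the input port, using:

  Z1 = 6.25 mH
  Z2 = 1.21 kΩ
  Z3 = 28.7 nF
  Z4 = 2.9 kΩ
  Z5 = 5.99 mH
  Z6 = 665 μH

Step 1 — Angular frequency: ω = 2π·f = 2π·7440 = 4.675e+04 rad/s.
Step 2 — Component impedances:
  Z1: Z = jωL = j·4.675e+04·0.00625 = 0 + j292.2 Ω
  Z2: Z = R = 1210 Ω
  Z3: Z = 1/(jωC) = -j/(ω·C) = 0 - j745.4 Ω
  Z4: Z = R = 2900 Ω
  Z5: Z = jωL = j·4.675e+04·0.00599 = 0 + j280 Ω
  Z6: Z = jωL = j·4.675e+04·0.000665 = 0 + j31.09 Ω
Step 3 — Ladder network (open output): work backward from the far end, alternating series and parallel combinations. Z_in = 162.1 - j76.91 Ω = 179.4∠-25.4° Ω.

Z = 162.1 - j76.91 Ω = 179.4∠-25.4° Ω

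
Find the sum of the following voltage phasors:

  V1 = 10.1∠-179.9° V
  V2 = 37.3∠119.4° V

Step 1 — Convert each phasor to rectangular form:
  V1 = 10.1·(cos(-179.9°) + j·sin(-179.9°)) = -10.1 - j0.01763 V
  V2 = 37.3·(cos(119.4°) + j·sin(119.4°)) = -18.31 + j32.5 V
Step 2 — Sum components: V_total = -28.41 + j32.48 V.
Step 3 — Convert to polar: |V_total| = 43.15 V, ∠V_total = 131.2°.

V_total = 43.15∠131.2° V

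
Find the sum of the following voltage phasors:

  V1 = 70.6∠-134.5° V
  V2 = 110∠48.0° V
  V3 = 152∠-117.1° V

Step 1 — Convert each phasor to rectangular form:
  V1 = 70.6·(cos(-134.5°) + j·sin(-134.5°)) = -49.48 - j50.36 V
  V2 = 110·(cos(48.0°) + j·sin(48.0°)) = 73.6 + j81.75 V
  V3 = 152·(cos(-117.1°) + j·sin(-117.1°)) = -69.24 - j135.3 V
Step 2 — Sum components: V_total = -45.12 - j103.9 V.
Step 3 — Convert to polar: |V_total| = 113.3 V, ∠V_total = -113.5°.

V_total = 113.3∠-113.5° V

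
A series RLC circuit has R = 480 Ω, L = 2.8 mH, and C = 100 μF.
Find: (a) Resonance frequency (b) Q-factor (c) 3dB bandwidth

Step 1 — Resonance condition Im(Z)=0 gives ω₀ = 1/√(LC).
Step 2 — ω₀ = 1/√(0.0028·0.0001) = 1890 rad/s.
Step 3 — f₀ = ω₀/(2π) = 300.8 Hz.
Step 4 — Series Q: Q = ω₀L/R = 1890·0.0028/480 = 0.01102.
Step 5 — 3dB bandwidth: Δω = ω₀/Q = 1.714e+05 rad/s; BW = Δω/(2π) = 2.728e+04 Hz.

(a) f₀ = 300.8 Hz  (b) Q = 0.01102  (c) BW = 2.728e+04 Hz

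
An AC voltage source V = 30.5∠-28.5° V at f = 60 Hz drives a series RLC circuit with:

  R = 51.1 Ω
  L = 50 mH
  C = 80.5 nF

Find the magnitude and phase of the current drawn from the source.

Step 1 — Angular frequency: ω = 2π·f = 2π·60 = 377 rad/s.
Step 2 — Component impedances:
  R: Z = R = 51.1 Ω
  L: Z = jωL = j·377·0.05 = 0 + j18.85 Ω
  C: Z = 1/(jωC) = -j/(ω·C) = 0 - j3.295e+04 Ω
Step 3 — Series combination: Z_total = R + L + C = 51.1 - j3.293e+04 Ω = 3.293e+04∠-89.9° Ω.
Step 4 — Source phasor: V = 30.5∠-28.5° V = 26.8 - j14.55 V.
Step 5 — Ohm's law: I = V / Z_total = (26.8 - j14.55) / (51.1 - j3.293e+04) = 0.0004432 + j0.0008132 A.
Step 6 — Convert to polar: |I| = 0.0009261 A, ∠I = 61.4°.

I = 0.0009261∠61.4° A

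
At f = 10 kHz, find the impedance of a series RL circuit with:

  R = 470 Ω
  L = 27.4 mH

Step 1 — Angular frequency: ω = 2π·f = 2π·1e+04 = 6.283e+04 rad/s.
Step 2 — Component impedances:
  R: Z = R = 470 Ω
  L: Z = jωL = j·6.283e+04·0.0274 = 0 + j1722 Ω
Step 3 — Series combination: Z_total = R + L = 470 + j1722 Ω = 1785∠74.7° Ω.

Z = 470 + j1722 Ω = 1785∠74.7° Ω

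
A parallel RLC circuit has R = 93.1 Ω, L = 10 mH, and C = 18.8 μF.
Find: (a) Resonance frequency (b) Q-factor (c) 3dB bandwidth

Step 1 — Resonance: ω₀ = 1/√(LC) = 1/√(0.01·1.88e-05) = 2306 rad/s.
Step 2 — f₀ = ω₀/(2π) = 367.1 Hz.
Step 3 — Parallel Q: Q = R/(ω₀L) = 93.1/(2306·0.01) = 4.037.
Step 4 — Bandwidth: Δω = ω₀/Q = 571.3 rad/s; BW = Δω/(2π) = 90.93 Hz.

(a) f₀ = 367.1 Hz  (b) Q = 4.037  (c) BW = 90.93 Hz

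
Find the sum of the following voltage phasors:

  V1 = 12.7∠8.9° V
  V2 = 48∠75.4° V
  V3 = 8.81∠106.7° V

Step 1 — Convert each phasor to rectangular form:
  V1 = 12.7·(cos(8.9°) + j·sin(8.9°)) = 12.55 + j1.965 V
  V2 = 48·(cos(75.4°) + j·sin(75.4°)) = 12.1 + j46.45 V
  V3 = 8.81·(cos(106.7°) + j·sin(106.7°)) = -2.532 + j8.438 V
Step 2 — Sum components: V_total = 22.11 + j56.85 V.
Step 3 — Convert to polar: |V_total| = 61 V, ∠V_total = 68.7°.

V_total = 61∠68.7° V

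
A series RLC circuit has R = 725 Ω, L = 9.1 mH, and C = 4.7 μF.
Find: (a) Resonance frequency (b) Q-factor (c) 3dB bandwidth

Step 1 — Resonance condition Im(Z)=0 gives ω₀ = 1/√(LC).
Step 2 — ω₀ = 1/√(0.0091·4.7e-06) = 4835 rad/s.
Step 3 — f₀ = ω₀/(2π) = 769.6 Hz.
Step 4 — Series Q: Q = ω₀L/R = 4835·0.0091/725 = 0.06069.
Step 5 — 3dB bandwidth: Δω = ω₀/Q = 7.967e+04 rad/s; BW = Δω/(2π) = 1.268e+04 Hz.

(a) f₀ = 769.6 Hz  (b) Q = 0.06069  (c) BW = 1.268e+04 Hz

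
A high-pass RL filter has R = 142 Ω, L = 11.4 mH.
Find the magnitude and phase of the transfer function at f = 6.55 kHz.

Step 1 — Angular frequency: ω = 2π·6550 = 4.115e+04 rad/s.
Step 2 — Transfer function: H(jω) = jωL/(R + jωL).
Step 3 — Numerator jωL = j·469.2; denominator R + jωL = 142 + j469.2.
Step 4 — H = 0.9161 + j0.2773.
Step 5 — Magnitude: |H| = 0.9571 (-0.4 dB); phase: φ = 16.8°.

|H| = 0.9571 (-0.4 dB), φ = 16.8°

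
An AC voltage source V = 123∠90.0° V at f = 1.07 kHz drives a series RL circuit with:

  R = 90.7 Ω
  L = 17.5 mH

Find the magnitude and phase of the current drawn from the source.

Step 1 — Angular frequency: ω = 2π·f = 2π·1070 = 6723 rad/s.
Step 2 — Component impedances:
  R: Z = R = 90.7 Ω
  L: Z = jωL = j·6723·0.0175 = 0 + j117.7 Ω
Step 3 — Series combination: Z_total = R + L = 90.7 + j117.7 Ω = 148.6∠52.4° Ω.
Step 4 — Source phasor: V = 123∠90.0° V = 0 + j123 V.
Step 5 — Ohm's law: I = V / Z_total = (0 + j123) / (90.7 + j117.7) = 0.6557 + j0.5055 A.
Step 6 — Convert to polar: |I| = 0.828 A, ∠I = 37.6°.

I = 0.828∠37.6° A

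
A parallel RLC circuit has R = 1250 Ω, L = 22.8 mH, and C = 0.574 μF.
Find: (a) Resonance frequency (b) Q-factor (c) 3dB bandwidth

Step 1 — Resonance: ω₀ = 1/√(LC) = 1/√(0.0228·5.74e-07) = 8741 rad/s.
Step 2 — f₀ = ω₀/(2π) = 1391 Hz.
Step 3 — Parallel Q: Q = R/(ω₀L) = 1250/(8741·0.0228) = 6.272.
Step 4 — Bandwidth: Δω = ω₀/Q = 1394 rad/s; BW = Δω/(2π) = 221.8 Hz.

(a) f₀ = 1391 Hz  (b) Q = 6.272  (c) BW = 221.8 Hz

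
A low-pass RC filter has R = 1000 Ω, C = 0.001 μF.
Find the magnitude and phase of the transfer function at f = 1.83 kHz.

Step 1 — Angular frequency: ω = 2π·1830 = 1.15e+04 rad/s.
Step 2 — Transfer function: H(jω) = 1/(1 + jωRC).
Step 3 — Denominator: 1 + jωRC = 1 + j·1.15e+04·1000·1e-09 = 1 + j0.0115.
Step 4 — H = 0.9999 - j0.0115.
Step 5 — Magnitude: |H| = 0.9999 (-0.0 dB); phase: φ = -0.7°.

|H| = 0.9999 (-0.0 dB), φ = -0.7°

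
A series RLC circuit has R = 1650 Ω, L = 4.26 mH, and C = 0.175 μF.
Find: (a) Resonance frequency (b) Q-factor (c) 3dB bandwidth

Step 1 — Resonance: ω₀ = 1/√(LC) = 1/√(0.00426·1.75e-07) = 3.662e+04 rad/s.
Step 2 — f₀ = ω₀/(2π) = 5829 Hz.
Step 3 — Series Q: Q = ω₀L/R = 3.662e+04·0.00426/1650 = 0.09456.
Step 4 — Bandwidth: Δω = ω₀/Q = 3.873e+05 rad/s; BW = Δω/(2π) = 6.164e+04 Hz.

(a) f₀ = 5829 Hz  (b) Q = 0.09456  (c) BW = 6.164e+04 Hz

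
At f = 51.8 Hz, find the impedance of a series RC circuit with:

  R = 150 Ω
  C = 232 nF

Step 1 — Angular frequency: ω = 2π·f = 2π·51.8 = 325.5 rad/s.
Step 2 — Component impedances:
  R: Z = R = 150 Ω
  C: Z = 1/(jωC) = -j/(ω·C) = 0 - j1.324e+04 Ω
Step 3 — Series combination: Z_total = R + C = 150 - j1.324e+04 Ω = 1.324e+04∠-89.4° Ω.

Z = 150 - j1.324e+04 Ω = 1.324e+04∠-89.4° Ω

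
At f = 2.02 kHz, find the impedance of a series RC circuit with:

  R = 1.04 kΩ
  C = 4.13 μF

Step 1 — Angular frequency: ω = 2π·f = 2π·2020 = 1.269e+04 rad/s.
Step 2 — Component impedances:
  R: Z = R = 1040 Ω
  C: Z = 1/(jωC) = -j/(ω·C) = 0 - j19.08 Ω
Step 3 — Series combination: Z_total = R + C = 1040 - j19.08 Ω = 1040∠-1.1° Ω.

Z = 1040 - j19.08 Ω = 1040∠-1.1° Ω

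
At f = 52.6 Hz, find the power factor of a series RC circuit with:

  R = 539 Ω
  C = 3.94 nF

Step 1 — Angular frequency: ω = 2π·f = 2π·52.6 = 330.5 rad/s.
Step 2 — Component impedances:
  R: Z = R = 539 Ω
  C: Z = 1/(jωC) = -j/(ω·C) = 0 - j7.68e+05 Ω
Step 3 — Series combination: Z_total = R + C = 539 - j7.68e+05 Ω = 7.68e+05∠-90.0° Ω.
Step 4 — Power factor: PF = cos(φ) = Re(Z)/|Z| = 539/7.6796e+05 = 0.0007019.
Step 5 — Type: Im(Z) = -7.68e+05 ⇒ leading (phase φ = -90.0°).

PF = 0.0007019 (leading, φ = -90.0°)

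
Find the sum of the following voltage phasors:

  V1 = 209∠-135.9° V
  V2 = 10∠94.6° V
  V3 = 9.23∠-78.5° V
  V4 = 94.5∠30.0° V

Step 1 — Convert each phasor to rectangular form:
  V1 = 209·(cos(-135.9°) + j·sin(-135.9°)) = -150.1 - j145.4 V
  V2 = 10·(cos(94.6°) + j·sin(94.6°)) = -0.802 + j9.968 V
  V3 = 9.23·(cos(-78.5°) + j·sin(-78.5°)) = 1.84 - j9.045 V
  V4 = 94.5·(cos(30.0°) + j·sin(30.0°)) = 81.84 + j47.25 V
Step 2 — Sum components: V_total = -67.21 - j97.27 V.
Step 3 — Convert to polar: |V_total| = 118.2 V, ∠V_total = -124.6°.

V_total = 118.2∠-124.6° V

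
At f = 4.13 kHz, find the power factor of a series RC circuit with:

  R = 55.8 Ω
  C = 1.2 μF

Step 1 — Angular frequency: ω = 2π·f = 2π·4130 = 2.595e+04 rad/s.
Step 2 — Component impedances:
  R: Z = R = 55.8 Ω
  C: Z = 1/(jωC) = -j/(ω·C) = 0 - j32.11 Ω
Step 3 — Series combination: Z_total = R + C = 55.8 - j32.11 Ω = 64.38∠-29.9° Ω.
Step 4 — Power factor: PF = cos(φ) = Re(Z)/|Z| = 55.8/64.38 = 0.8667.
Step 5 — Type: Im(Z) = -32.11 ⇒ leading (phase φ = -29.9°).

PF = 0.8667 (leading, φ = -29.9°)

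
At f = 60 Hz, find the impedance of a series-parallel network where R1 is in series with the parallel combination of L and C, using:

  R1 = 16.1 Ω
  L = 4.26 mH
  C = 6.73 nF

Step 1 — Angular frequency: ω = 2π·f = 2π·60 = 377 rad/s.
Step 2 — Component impedances:
  R1: Z = R = 16.1 Ω
  L: Z = jωL = j·377·0.00426 = 0 + j1.606 Ω
  C: Z = 1/(jωC) = -j/(ω·C) = 0 - j3.941e+05 Ω
Step 3 — Parallel branch: L || C = 1/(1/L + 1/C) = 0 + j1.606 Ω.
Step 4 — Series with R1: Z_total = R1 + (L || C) = 16.1 + j1.606 Ω = 16.18∠5.7° Ω.

Z = 16.1 + j1.606 Ω = 16.18∠5.7° Ω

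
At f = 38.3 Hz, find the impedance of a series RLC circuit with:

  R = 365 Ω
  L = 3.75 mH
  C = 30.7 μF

Step 1 — Angular frequency: ω = 2π·f = 2π·38.3 = 240.6 rad/s.
Step 2 — Component impedances:
  R: Z = R = 365 Ω
  L: Z = jωL = j·240.6·0.00375 = 0 + j0.9024 Ω
  C: Z = 1/(jωC) = -j/(ω·C) = 0 - j135.4 Ω
Step 3 — Series combination: Z_total = R + L + C = 365 - j134.5 Ω = 389∠-20.2° Ω.

Z = 365 - j134.5 Ω = 389∠-20.2° Ω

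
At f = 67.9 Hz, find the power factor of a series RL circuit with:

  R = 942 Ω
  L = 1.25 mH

Step 1 — Angular frequency: ω = 2π·f = 2π·67.9 = 426.6 rad/s.
Step 2 — Component impedances:
  R: Z = R = 942 Ω
  L: Z = jωL = j·426.6·0.00125 = 0 + j0.5333 Ω
Step 3 — Series combination: Z_total = R + L = 942 + j0.5333 Ω = 942∠0.0° Ω.
Step 4 — Power factor: PF = cos(φ) = Re(Z)/|Z| = 942/942 = 1.
Step 5 — Type: Im(Z) = 0.5333 ⇒ lagging (phase φ = 0.0°).

PF = 1 (lagging, φ = 0.0°)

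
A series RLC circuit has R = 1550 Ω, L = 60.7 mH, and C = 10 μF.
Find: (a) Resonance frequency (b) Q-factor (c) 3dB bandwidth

Step 1 — Resonance: ω₀ = 1/√(LC) = 1/√(0.0607·1e-05) = 1284 rad/s.
Step 2 — f₀ = ω₀/(2π) = 204.3 Hz.
Step 3 — Series Q: Q = ω₀L/R = 1284·0.0607/1550 = 0.05026.
Step 4 — Bandwidth: Δω = ω₀/Q = 2.554e+04 rad/s; BW = Δω/(2π) = 4064 Hz.

(a) f₀ = 204.3 Hz  (b) Q = 0.05026  (c) BW = 4064 Hz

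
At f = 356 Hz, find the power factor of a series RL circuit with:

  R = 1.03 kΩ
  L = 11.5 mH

Step 1 — Angular frequency: ω = 2π·f = 2π·356 = 2237 rad/s.
Step 2 — Component impedances:
  R: Z = R = 1030 Ω
  L: Z = jωL = j·2237·0.0115 = 0 + j25.72 Ω
Step 3 — Series combination: Z_total = R + L = 1030 + j25.72 Ω = 1030∠1.4° Ω.
Step 4 — Power factor: PF = cos(φ) = Re(Z)/|Z| = 1030/1030.3 = 0.9997.
Step 5 — Type: Im(Z) = 25.72 ⇒ lagging (phase φ = 1.4°).

PF = 0.9997 (lagging, φ = 1.4°)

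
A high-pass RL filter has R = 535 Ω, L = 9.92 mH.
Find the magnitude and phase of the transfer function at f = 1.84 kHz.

Step 1 — Angular frequency: ω = 2π·1840 = 1.156e+04 rad/s.
Step 2 — Transfer function: H(jω) = jωL/(R + jωL).
Step 3 — Numerator jωL = j·114.7; denominator R + jωL = 535 + j114.7.
Step 4 — H = 0.04393 + j0.2049.
Step 5 — Magnitude: |H| = 0.2096 (-13.6 dB); phase: φ = 77.9°.

|H| = 0.2096 (-13.6 dB), φ = 77.9°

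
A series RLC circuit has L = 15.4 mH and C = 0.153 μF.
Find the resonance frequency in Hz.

Step 1 — Resonance condition Im(Z)=0 gives ω₀ = 1/√(LC).
Step 2 — ω₀ = 1/√(0.0154·1.53e-07) = 2.06e+04 rad/s.
Step 3 — f₀ = ω₀/(2π) = 3279 Hz.

f₀ = 3279 Hz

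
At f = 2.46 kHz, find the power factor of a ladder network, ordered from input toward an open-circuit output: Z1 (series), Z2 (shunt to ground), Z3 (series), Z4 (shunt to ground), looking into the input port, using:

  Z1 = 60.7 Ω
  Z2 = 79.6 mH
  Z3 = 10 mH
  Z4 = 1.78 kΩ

Step 1 — Angular frequency: ω = 2π·f = 2π·2460 = 1.546e+04 rad/s.
Step 2 — Component impedances:
  Z1: Z = R = 60.7 Ω
  Z2: Z = jωL = j·1.546e+04·0.0796 = 0 + j1230 Ω
  Z3: Z = jωL = j·1.546e+04·0.01 = 0 + j154.6 Ω
  Z4: Z = R = 1780 Ω
Step 3 — Ladder network (open output): work backward from the far end, alternating series and parallel combinations. Z_in = 590.4 + j818.2 Ω = 1009∠54.2° Ω.
Step 4 — Power factor: PF = cos(φ) = Re(Z)/|Z| = 590.44/1009 = 0.5852.
Step 5 — Type: Im(Z) = 818.2 ⇒ lagging (phase φ = 54.2°).

PF = 0.5852 (lagging, φ = 54.2°)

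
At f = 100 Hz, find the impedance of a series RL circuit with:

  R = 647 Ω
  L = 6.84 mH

Step 1 — Angular frequency: ω = 2π·f = 2π·100 = 628.3 rad/s.
Step 2 — Component impedances:
  R: Z = R = 647 Ω
  L: Z = jωL = j·628.3·0.00684 = 0 + j4.298 Ω
Step 3 — Series combination: Z_total = R + L = 647 + j4.298 Ω = 647∠0.4° Ω.

Z = 647 + j4.298 Ω = 647∠0.4° Ω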